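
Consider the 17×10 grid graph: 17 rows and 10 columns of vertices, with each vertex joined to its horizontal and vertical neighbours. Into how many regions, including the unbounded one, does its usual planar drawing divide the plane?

The grid has V = 17·10 = 170 vertices and E = 17·9 + 10·16 = 313 edges.
F = 2 − V + E = 2 − 170 + 313 = 145.

145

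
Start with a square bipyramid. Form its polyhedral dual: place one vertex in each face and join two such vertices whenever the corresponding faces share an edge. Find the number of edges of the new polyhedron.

12

The base solid has V = 6, E = 12, F = 8.
The dual swaps V and F and preserves E: V′ = F = 8, E′ = E = 12, F′ = V = 6.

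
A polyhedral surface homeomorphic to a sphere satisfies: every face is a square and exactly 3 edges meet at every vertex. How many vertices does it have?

Each face has 4 edges and each edge borders two faces, so 2E = 4F.
Each vertex has degree 3, so 3V = 2E and hence V = 4F/3.
Euler: V − E + F = 2 ⇒ (4F/3) − (4F/2) + F = 2.
Multiply by 6: (8 − 12 + 6)F = 12, i.e. 2F = 12.
So F = 6, E = 4·6/2 = 12, V = 4·6/3 = 8.

8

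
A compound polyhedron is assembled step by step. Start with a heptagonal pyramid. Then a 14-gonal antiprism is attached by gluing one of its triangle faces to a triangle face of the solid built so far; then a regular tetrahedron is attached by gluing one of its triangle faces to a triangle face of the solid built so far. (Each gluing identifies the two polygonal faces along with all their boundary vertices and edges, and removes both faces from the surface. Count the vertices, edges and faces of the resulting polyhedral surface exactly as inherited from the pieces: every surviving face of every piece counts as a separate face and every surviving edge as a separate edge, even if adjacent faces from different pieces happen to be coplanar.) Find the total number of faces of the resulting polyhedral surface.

38

A heptagonal pyramid: V=8, E=14, F=8.
Attach a 14-gonal antiprism (V=28, E=56, F=30) along a 3-gon: merge 3 vertices and 3 edges, delete both glued faces → V=33, E=67, F=36.
Attach a regular tetrahedron (V=4, E=6, F=4) along a 3-gon: merge 3 vertices and 3 edges, delete both glued faces → V=34, E=70, F=38.
Check: V − E + F = 34 − 70 + 38 = 2.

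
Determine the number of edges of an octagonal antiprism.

32

An antiprism on an n-gon has two n-gon caps and 2n triangles: V = 2·8 = 16, E = 4·8 = 32, F = 2·8 + 2 = 18.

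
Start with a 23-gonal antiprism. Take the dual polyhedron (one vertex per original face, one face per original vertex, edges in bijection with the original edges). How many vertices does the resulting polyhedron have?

48

The base solid has V = 46, E = 92, F = 48.
The dual swaps V and F and preserves E: V′ = F = 48, E′ = E = 92, F′ = V = 46.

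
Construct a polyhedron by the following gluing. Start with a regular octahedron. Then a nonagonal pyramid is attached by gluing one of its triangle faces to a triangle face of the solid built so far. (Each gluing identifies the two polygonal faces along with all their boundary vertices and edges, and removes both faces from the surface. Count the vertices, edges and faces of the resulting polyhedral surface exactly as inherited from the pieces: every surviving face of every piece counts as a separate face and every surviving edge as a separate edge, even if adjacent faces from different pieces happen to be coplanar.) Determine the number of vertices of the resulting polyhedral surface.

13

A regular octahedron: V=6, E=12, F=8.
Attach a nonagonal pyramid (V=10, E=18, F=10) along a 3-gon: merge 3 vertices and 3 edges, delete both glued faces → V=13, E=27, F=16.
Check: V − E + F = 13 − 27 + 16 = 2.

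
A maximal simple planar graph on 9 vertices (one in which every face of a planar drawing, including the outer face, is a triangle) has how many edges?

21

In a plane triangulation 3F = 2E and V − E + F = 2, so E = 3V − 6 = 3·9 − 6 = 21.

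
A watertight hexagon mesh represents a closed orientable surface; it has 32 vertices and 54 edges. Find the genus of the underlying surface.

Every face is a hexagon and each edge borders two faces, so 6F = 2·54, giving F = 18.
χ = V − E + F = 32 − 54 + 18 = -4.
For a closed orientable surface χ = 2 − 2g, so g = (2 − (-4))/2 = 3.

3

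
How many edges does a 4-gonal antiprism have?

An antiprism on an n-gon has two n-gon caps and 2n triangles: V = 2·4 = 8, E = 4·4 = 16, F = 2·4 + 2 = 10.
Check: V − E + F = 8 − 16 + 10 = 2.

16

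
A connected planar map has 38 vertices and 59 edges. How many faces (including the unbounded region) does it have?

Euler's formula for a connected plane graph: V − E + F = 2, so F = 2 − 38 + 59 = 23.

23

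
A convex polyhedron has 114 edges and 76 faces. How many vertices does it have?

Here V − E + F = 2.
V = 2 + E − F = 2 + 114 − 76 = 40.

40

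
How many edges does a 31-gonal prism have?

A prism on an n-gon has two n-gon bases and n rectangular sides: V = 2·31 = 62, E = 3·31 = 93, F = 31 + 2 = 33.
Check: V − E + F = 62 − 93 + 33 = 2.

93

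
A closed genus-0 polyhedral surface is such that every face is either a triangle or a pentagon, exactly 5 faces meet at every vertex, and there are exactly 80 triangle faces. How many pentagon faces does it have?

12

Let x be the number of pentagons; then F = 80 + x.
Edge–face incidences: 2E = 3·80 + 5·x = 240 + 5x.
Every vertex has degree 5, so 5V = 2E.
Euler: V − E + F = 2 ⇒ (2E)/5 − E + (80 + x) = 2.
Multiply by 10: 2·(2E) − 5·(2E) + 10·(80 + x) = 20, i.e. 800 + 10x − 3·(240 + 5x) = 20.
Collecting terms: −5x + 80 = 20, so −5x = −60, so x = 12.
Then 2E = 240 + 5·12 = 300, so E = 150, V = 2E/5 = 60, F = 80 + 12 = 92.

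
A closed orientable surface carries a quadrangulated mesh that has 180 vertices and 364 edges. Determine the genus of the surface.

Every face is a square and each edge borders two faces, so 4F = 2·364, giving F = 182.
χ = V − E + F = 180 − 364 + 182 = -2.
For a closed orientable surface χ = 2 − 2g, so g = (2 − (-2))/2 = 2.

2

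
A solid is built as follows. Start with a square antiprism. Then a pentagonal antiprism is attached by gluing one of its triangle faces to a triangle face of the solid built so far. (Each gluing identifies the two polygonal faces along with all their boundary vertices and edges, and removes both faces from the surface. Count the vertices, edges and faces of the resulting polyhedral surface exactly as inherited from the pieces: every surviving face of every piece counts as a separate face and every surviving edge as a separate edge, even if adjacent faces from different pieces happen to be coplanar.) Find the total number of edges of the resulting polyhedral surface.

33

A square antiprism: V=8, E=16, F=10.
Attach a pentagonal antiprism (V=10, E=20, F=12) along a 3-gon: merge 3 vertices and 3 edges, delete both glued faces → V=15, E=33, F=20.
Check: V − E + F = 15 − 33 + 20 = 2.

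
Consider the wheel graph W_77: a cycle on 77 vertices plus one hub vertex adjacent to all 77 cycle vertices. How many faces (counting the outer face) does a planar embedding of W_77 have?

78

W_77 has V = 77 + 1 = 78 vertices and E = 2·77 = 154 edges.
By Euler's formula F = 2 − V + E = 2 − 78 + 154 = 78.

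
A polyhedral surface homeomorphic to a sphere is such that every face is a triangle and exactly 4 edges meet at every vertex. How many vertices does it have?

6

Each face has 3 edges and each edge borders two faces, so 2E = 3F.
Each vertex has degree 4, so 4V = 2E and hence V = 3F/4.
Euler: V − E + F = 2 ⇒ (3F/4) − (3F/2) + F = 2.
Multiply by 8: (6 − 12 + 8)F = 16, i.e. 2F = 16.
So F = 8, E = 3·8/2 = 12, V = 3·8/4 = 6.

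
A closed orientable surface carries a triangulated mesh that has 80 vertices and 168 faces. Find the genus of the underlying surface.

3

Every face is a triangle, so 2E = 3·168 = 504, giving E = 252.
χ = V − E + F = 80 − 252 + 168 = -4.
For a closed orientable surface χ = 2 − 2g, so g = (2 − (-4))/2 = 3.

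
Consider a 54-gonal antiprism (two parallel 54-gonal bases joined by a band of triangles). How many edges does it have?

216

An antiprism on an n-gon has two n-gon caps and 2n triangles: V = 2·54 = 108, E = 4·54 = 216, F = 2·54 + 2 = 110.
Check: V − E + F = 108 − 216 + 110 = 2.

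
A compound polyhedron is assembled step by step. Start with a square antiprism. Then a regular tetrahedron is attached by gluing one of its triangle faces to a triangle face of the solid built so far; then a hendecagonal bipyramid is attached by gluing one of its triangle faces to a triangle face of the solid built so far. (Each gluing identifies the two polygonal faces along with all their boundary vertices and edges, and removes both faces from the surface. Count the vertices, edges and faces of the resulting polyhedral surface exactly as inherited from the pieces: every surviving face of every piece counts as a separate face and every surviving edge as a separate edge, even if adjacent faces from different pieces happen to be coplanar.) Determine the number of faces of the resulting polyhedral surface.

32

A square antiprism: V=8, E=16, F=10.
Attach a regular tetrahedron (V=4, E=6, F=4) along a 3-gon: merge 3 vertices and 3 edges, delete both glued faces → V=9, E=19, F=12.
Attach a hendecagonal bipyramid (V=13, E=33, F=22) along a 3-gon: merge 3 vertices and 3 edges, delete both glued faces → V=19, E=49, F=32.
Check: V − E + F = 19 − 49 + 32 = 2.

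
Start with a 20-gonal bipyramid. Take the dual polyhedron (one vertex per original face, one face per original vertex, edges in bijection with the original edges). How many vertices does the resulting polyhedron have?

40

The base solid has V = 22, E = 60, F = 40.
The dual swaps V and F and preserves E: V′ = F = 40, E′ = E = 60, F′ = V = 22.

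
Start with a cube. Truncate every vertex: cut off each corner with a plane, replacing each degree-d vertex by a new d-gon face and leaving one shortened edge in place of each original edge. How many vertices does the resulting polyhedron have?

24

The base solid has V = 8, E = 12, F = 6.
Truncation replaces each original edge-end by a new vertex, so V′ = 2E = 24.
Each original edge survives, and each old vertex of degree d contributes d new edges; summing degrees gives Σd = 2E, so E′ = E + 2E = 3E = 36.
Each original face survives and each original vertex becomes one new face: F′ = F + V = 14.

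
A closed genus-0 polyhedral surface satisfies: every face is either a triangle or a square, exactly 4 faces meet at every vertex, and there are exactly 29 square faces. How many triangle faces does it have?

Let x be the number of triangles; then F = 29 + x.
Edge–face incidences: 2E = 4·29 + 3·x = 116 + 3x.
Every vertex has degree 4, so 4V = 2E.
Euler: V − E + F = 2 ⇒ (2E)/4 − E + (29 + x) = 2.
Multiply by 8: 2·(2E) − 4·(2E) + 8·(29 + x) = 16, i.e. 232 + 8x − 2·(116 + 3x) = 16.
Collecting terms: 2x = 16, so x = 8.
Then 2E = 116 + 3·8 = 140, so E = 70, V = 2E/4 = 35, F = 29 + 8 = 37.

8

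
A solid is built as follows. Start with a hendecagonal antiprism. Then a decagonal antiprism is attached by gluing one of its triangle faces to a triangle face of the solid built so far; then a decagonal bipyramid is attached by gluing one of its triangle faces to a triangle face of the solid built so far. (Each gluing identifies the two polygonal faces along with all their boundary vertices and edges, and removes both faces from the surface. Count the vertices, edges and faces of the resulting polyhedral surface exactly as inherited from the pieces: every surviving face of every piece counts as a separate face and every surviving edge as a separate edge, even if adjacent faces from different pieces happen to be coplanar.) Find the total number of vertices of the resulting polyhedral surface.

A hendecagonal antiprism: V=22, E=44, F=24.
Attach a decagonal antiprism (V=20, E=40, F=22) along a 3-gon: merge 3 vertices and 3 edges, delete both glued faces → V=39, E=81, F=44.
Attach a decagonal bipyramid (V=12, E=30, F=20) along a 3-gon: merge 3 vertices and 3 edges, delete both glued faces → V=48, E=108, F=62.
Check: V − E + F = 48 − 108 + 62 = 2.

48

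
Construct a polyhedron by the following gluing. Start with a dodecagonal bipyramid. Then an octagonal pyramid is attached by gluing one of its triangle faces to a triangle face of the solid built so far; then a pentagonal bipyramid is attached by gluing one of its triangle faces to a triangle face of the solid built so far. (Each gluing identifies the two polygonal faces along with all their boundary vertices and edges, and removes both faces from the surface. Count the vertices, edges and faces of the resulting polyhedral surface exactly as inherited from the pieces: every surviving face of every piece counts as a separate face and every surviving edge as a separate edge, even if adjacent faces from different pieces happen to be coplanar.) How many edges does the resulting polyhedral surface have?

A dodecagonal bipyramid: V=14, E=36, F=24.
Attach an octagonal pyramid (V=9, E=16, F=9) along a 3-gon: merge 3 vertices and 3 edges, delete both glued faces → V=20, E=49, F=31.
Attach a pentagonal bipyramid (V=7, E=15, F=10) along a 3-gon: merge 3 vertices and 3 edges, delete both glued faces → V=24, E=61, F=39.
Check: V − E + F = 24 − 61 + 39 = 2.

61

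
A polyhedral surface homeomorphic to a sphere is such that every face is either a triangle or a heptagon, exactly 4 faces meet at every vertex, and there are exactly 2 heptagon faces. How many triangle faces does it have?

14

Let x be the number of triangles; then F = 2 + x.
Edge–face incidences: 2E = 7·2 + 3·x = 14 + 3x.
Every vertex has degree 4, so 4V = 2E.
Euler: V − E + F = 2 ⇒ (2E)/4 − E + (2 + x) = 2.
Multiply by 8: 2·(2E) − 4·(2E) + 8·(2 + x) = 16, i.e. 16 + 8x − 2·(14 + 3x) = 16.
Collecting terms: 2x − 12 = 16, so 2x = 28, so x = 14.
Then 2E = 14 + 3·14 = 56, so E = 28, V = 2E/4 = 14, F = 2 + 14 = 16.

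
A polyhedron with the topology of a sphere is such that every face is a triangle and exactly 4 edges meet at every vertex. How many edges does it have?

12

Each face has 3 edges and each edge borders two faces, so 2E = 3F.
Each vertex has degree 4, so 4V = 2E and hence V = 3F/4.
Euler: V − E + F = 2 ⇒ (3F/4) − (3F/2) + F = 2.
Multiply by 8: (6 − 12 + 8)F = 16, i.e. 2F = 16.
So F = 8, E = 3·8/2 = 12, V = 3·8/4 = 6.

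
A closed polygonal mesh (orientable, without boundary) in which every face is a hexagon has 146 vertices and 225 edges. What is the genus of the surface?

3

Every face is a hexagon and each edge borders two faces, so 6F = 2·225, giving F = 75.
χ = V − E + F = 146 − 225 + 75 = -4.
For a closed orientable surface χ = 2 − 2g, so g = (2 − (-4))/2 = 3.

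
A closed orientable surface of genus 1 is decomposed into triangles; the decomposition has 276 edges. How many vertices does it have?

92

χ = 2 − 2·1 = 0, and every face is a triangle so 3F = 2E.
F = 2E/3 = 184. Then V = 0 + E − F = 0 + 276 − 184 = 92.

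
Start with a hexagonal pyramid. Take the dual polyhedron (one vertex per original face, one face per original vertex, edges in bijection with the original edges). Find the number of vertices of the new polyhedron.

The base solid has V = 7, E = 12, F = 7.
The dual swaps V and F and preserves E: V′ = F = 7, E′ = E = 12, F′ = V = 7.

7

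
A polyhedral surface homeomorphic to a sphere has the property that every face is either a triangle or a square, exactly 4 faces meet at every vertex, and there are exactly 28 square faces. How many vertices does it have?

Let x be the number of triangles; then F = 28 + x.
Edge–face incidences: 2E = 4·28 + 3·x = 112 + 3x.
Every vertex has degree 4, so 4V = 2E.
Euler: V − E + F = 2 ⇒ (2E)/4 − E + (28 + x) = 2.
Multiply by 8: 2·(2E) − 4·(2E) + 8·(28 + x) = 16, i.e. 224 + 8x − 2·(112 + 3x) = 16.
Collecting terms: 2x = 16, so x = 8.
Then 2E = 112 + 3·8 = 136, so E = 68, V = 2E/4 = 34, F = 28 + 8 = 36.

34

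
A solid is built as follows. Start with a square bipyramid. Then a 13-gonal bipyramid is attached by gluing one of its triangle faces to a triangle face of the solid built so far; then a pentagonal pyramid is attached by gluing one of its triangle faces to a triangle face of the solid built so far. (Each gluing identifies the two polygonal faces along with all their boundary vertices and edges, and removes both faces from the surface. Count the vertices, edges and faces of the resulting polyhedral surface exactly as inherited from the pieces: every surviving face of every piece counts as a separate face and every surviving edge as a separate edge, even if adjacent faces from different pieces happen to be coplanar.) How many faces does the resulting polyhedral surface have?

A square bipyramid: V=6, E=12, F=8.
Attach a 13-gonal bipyramid (V=15, E=39, F=26) along a 3-gon: merge 3 vertices and 3 edges, delete both glued faces → V=18, E=48, F=32.
Attach a pentagonal pyramid (V=6, E=10, F=6) along a 3-gon: merge 3 vertices and 3 edges, delete both glued faces → V=21, E=55, F=36.
Check: V − E + F = 21 − 55 + 36 = 2.

36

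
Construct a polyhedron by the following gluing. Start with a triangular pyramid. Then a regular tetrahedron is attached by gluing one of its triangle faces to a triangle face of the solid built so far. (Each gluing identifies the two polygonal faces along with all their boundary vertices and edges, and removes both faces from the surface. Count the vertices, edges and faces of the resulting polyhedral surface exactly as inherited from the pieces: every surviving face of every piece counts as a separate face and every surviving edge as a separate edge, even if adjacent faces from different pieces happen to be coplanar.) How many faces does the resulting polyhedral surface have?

A triangular pyramid: V=4, E=6, F=4.
Attach a regular tetrahedron (V=4, E=6, F=4) along a 3-gon: merge 3 vertices and 3 edges, delete both glued faces → V=5, E=9, F=6.
Check: V − E + F = 5 − 9 + 6 = 2.

6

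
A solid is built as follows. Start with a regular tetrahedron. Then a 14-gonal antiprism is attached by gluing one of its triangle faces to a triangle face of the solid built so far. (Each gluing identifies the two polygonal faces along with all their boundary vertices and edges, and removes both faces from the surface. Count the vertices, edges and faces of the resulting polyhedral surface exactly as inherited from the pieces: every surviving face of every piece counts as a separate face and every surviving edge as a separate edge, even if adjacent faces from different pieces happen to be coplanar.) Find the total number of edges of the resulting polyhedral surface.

A regular tetrahedron: V=4, E=6, F=4.
Attach a 14-gonal antiprism (V=28, E=56, F=30) along a 3-gon: merge 3 vertices and 3 edges, delete both glued faces → V=29, E=59, F=32.
Check: V − E + F = 29 − 59 + 32 = 2.

59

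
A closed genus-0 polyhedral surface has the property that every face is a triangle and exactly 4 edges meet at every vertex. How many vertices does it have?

Each face has 3 edges and each edge borders two faces, so 2E = 3F.
Each vertex has degree 4, so 4V = 2E and hence V = 3F/4.
Euler: V − E + F = 2 ⇒ (3F/4) − (3F/2) + F = 2.
Multiply by 8: (6 − 12 + 8)F = 16, i.e. 2F = 16.
So F = 8, E = 3·8/2 = 12, V = 3·8/4 = 6.

6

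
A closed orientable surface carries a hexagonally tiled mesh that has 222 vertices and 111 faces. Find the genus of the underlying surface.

1

Every face is a hexagon, so 2E = 6·111 = 666, giving E = 333.
χ = V − E + F = 222 − 333 + 111 = 0.
For a closed orientable surface χ = 2 − 2g, so g = (2 − (0))/2 = 1.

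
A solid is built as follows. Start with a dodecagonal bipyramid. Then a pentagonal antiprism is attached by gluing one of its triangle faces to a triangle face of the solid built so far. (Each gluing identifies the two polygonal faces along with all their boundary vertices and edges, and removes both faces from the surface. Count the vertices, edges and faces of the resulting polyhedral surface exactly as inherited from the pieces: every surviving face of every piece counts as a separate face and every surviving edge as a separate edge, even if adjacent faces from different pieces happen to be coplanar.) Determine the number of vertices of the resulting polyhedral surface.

A dodecagonal bipyramid: V=14, E=36, F=24.
Attach a pentagonal antiprism (V=10, E=20, F=12) along a 3-gon: merge 3 vertices and 3 edges, delete both glued faces → V=21, E=53, F=34.
Check: V − E + F = 21 − 53 + 34 = 2.

21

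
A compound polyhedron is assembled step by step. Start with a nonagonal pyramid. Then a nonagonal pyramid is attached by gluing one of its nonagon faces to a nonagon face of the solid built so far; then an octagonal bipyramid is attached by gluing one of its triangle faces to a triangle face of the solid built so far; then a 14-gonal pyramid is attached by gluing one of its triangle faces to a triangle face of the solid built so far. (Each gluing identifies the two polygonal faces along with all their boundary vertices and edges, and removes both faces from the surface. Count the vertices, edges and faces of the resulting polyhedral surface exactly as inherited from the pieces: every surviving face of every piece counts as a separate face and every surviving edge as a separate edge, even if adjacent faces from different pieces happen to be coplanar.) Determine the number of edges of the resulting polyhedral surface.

A nonagonal pyramid: V=10, E=18, F=10.
Attach a nonagonal pyramid (V=10, E=18, F=10) along a 9-gon: merge 9 vertices and 9 edges, delete both glued faces → V=11, E=27, F=18.
Attach an octagonal bipyramid (V=10, E=24, F=16) along a 3-gon: merge 3 vertices and 3 edges, delete both glued faces → V=18, E=48, F=32.
Attach a 14-gonal pyramid (V=15, E=28, F=15) along a 3-gon: merge 3 vertices and 3 edges, delete both glued faces → V=30, E=73, F=45.
Check: V − E + F = 30 − 73 + 45 = 2.

73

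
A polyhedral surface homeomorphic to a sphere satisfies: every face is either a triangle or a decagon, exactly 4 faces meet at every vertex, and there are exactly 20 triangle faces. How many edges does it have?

Let x be the number of decagons; then F = 20 + x.
Edge–face incidences: 2E = 3·20 + 10·x = 60 + 10x.
Every vertex has degree 4, so 4V = 2E.
Euler: V − E + F = 2 ⇒ (2E)/4 − E + (20 + x) = 2.
Multiply by 8: 2·(2E) − 4·(2E) + 8·(20 + x) = 16, i.e. 160 + 8x − 2·(60 + 10x) = 16.
Collecting terms: −12x + 40 = 16, so −12x = −24, so x = 2.
Then 2E = 60 + 10·2 = 80, so E = 40, V = 2E/4 = 20, F = 20 + 2 = 22.

40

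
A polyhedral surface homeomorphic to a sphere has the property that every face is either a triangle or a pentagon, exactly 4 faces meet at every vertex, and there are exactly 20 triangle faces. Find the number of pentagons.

Let x be the number of pentagons; then F = 20 + x.
Edge–face incidences: 2E = 3·20 + 5·x = 60 + 5x.
Every vertex has degree 4, so 4V = 2E.
Euler: V − E + F = 2 ⇒ (2E)/4 − E + (20 + x) = 2.
Multiply by 8: 2·(2E) − 4·(2E) + 8·(20 + x) = 16, i.e. 160 + 8x − 2·(60 + 5x) = 16.
Collecting terms: −2x + 40 = 16, so −2x = −24, so x = 12.
Then 2E = 60 + 5·12 = 120, so E = 60, V = 2E/4 = 30, F = 20 + 12 = 32.

12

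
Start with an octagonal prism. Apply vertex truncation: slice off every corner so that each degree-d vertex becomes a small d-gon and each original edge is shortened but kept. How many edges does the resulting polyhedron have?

72

The base solid has V = 16, E = 24, F = 10.
Truncation replaces each original edge-end by a new vertex, so V′ = 2E = 48.
Each original edge survives, and each old vertex of degree d contributes d new edges; summing degrees gives Σd = 2E, so E′ = E + 2E = 3E = 72.
Each original face survives and each original vertex becomes one new face: F′ = F + V = 26.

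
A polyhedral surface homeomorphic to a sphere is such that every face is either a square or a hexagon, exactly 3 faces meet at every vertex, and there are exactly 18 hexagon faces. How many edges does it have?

Let x be the number of squares; then F = 18 + x.
Edge–face incidences: 2E = 6·18 + 4·x = 108 + 4x.
Every vertex has degree 3, so 3V = 2E.
Euler: V − E + F = 2 ⇒ (2E)/3 − E + (18 + x) = 2.
Multiply by 6: 2·(2E) − 3·(2E) + 6·(18 + x) = 12, i.e. 108 + 6x − (108 + 4x) = 12.
Collecting terms: 2x = 12, so x = 6.
Then 2E = 108 + 4·6 = 132, so E = 66, V = 2E/3 = 44, F = 18 + 6 = 24.

66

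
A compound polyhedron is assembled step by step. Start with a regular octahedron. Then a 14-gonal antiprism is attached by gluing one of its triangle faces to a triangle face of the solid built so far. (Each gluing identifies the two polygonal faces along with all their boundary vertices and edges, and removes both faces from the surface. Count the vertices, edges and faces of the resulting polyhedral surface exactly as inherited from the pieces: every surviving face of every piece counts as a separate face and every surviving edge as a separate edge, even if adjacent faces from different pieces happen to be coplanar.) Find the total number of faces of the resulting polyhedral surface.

A regular octahedron: V=6, E=12, F=8.
Attach a 14-gonal antiprism (V=28, E=56, F=30) along a 3-gon: merge 3 vertices and 3 edges, delete both glued faces → V=31, E=65, F=36.
Check: V − E + F = 31 − 65 + 36 = 2.

36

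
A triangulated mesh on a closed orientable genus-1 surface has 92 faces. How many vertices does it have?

46

χ = 2 − 2·1 = 0, and every face is a triangle so 3F = 2E.
E = 3·92/2 = 138. Then V = 0 + E − F = 0 + 138 − 92 = 46.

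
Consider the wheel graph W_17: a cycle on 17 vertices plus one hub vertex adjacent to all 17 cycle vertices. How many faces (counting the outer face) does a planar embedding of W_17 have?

W_17 has V = 17 + 1 = 18 vertices and E = 2·17 = 34 edges.
By Euler's formula F = 2 − V + E = 2 − 18 + 34 = 18.

18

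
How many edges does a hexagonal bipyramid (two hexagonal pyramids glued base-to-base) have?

18

A bipyramid over an n-gon has 2n triangular faces and n + 2 vertices: V = 6 + 2 = 8, E = 3·6 = 18, F = 2·6 = 12.
Check: V − E + F = 8 − 18 + 12 = 2.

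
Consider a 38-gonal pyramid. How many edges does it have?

A pyramid on an n-gon base has one n-gon and n triangles: V = 38 + 1 = 39, E = 2·38 = 76, F = 38 + 1 = 39.
Check: V − E + F = 39 − 76 + 39 = 2.

76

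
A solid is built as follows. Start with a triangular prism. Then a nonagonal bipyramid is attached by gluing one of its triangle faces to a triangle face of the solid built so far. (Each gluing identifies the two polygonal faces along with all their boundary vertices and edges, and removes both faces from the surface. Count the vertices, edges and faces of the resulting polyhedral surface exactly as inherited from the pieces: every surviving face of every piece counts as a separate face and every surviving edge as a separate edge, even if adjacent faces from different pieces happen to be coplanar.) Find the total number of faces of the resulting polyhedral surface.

21

A triangular prism: V=6, E=9, F=5.
Attach a nonagonal bipyramid (V=11, E=27, F=18) along a 3-gon: merge 3 vertices and 3 edges, delete both glued faces → V=14, E=33, F=21.
Check: V − E + F = 14 − 33 + 21 = 2.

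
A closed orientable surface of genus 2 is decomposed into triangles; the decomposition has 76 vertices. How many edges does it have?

χ = 2 − 2·2 = -2, and every face is a triangle so 3F = 2E.
V − E + F = -2 with E = 3F/2 gives 76 − (3/2 − 1)·F = -2, so F = 156 and E = 234.

234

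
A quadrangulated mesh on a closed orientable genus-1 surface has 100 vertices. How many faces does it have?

χ = 2 − 2·1 = 0, and every face is a square so 4F = 2E.
V − E + F = 0 with E = 4F/2 gives 100 − (4/2 − 1)·F = 0, so F = 100 and E = 200.

100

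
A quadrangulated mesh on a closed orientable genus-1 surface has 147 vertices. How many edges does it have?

χ = 2 − 2·1 = 0, and every face is a square so 4F = 2E.
V − E + F = 0 with E = 4F/2 gives 147 − (4/2 − 1)·F = 0, so F = 147 and E = 294.

294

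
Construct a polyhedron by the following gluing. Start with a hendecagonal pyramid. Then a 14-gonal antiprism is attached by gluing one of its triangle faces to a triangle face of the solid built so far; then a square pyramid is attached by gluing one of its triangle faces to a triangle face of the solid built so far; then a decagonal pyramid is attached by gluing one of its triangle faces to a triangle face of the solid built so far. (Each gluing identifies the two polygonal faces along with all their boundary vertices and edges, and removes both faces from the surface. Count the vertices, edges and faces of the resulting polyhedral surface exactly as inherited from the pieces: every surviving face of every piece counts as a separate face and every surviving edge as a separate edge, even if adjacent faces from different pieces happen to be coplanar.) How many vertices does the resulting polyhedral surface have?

A hendecagonal pyramid: V=12, E=22, F=12.
Attach a 14-gonal antiprism (V=28, E=56, F=30) along a 3-gon: merge 3 vertices and 3 edges, delete both glued faces → V=37, E=75, F=40.
Attach a square pyramid (V=5, E=8, F=5) along a 3-gon: merge 3 vertices and 3 edges, delete both glued faces → V=39, E=80, F=43.
Attach a decagonal pyramid (V=11, E=20, F=11) along a 3-gon: merge 3 vertices and 3 edges, delete both glued faces → V=47, E=97, F=52.
Check: V − E + F = 47 − 97 + 52 = 2.

47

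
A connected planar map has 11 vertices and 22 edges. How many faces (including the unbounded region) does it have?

Euler's formula for a connected plane graph: V − E + F = 2, so F = 2 − 11 + 22 = 13.

13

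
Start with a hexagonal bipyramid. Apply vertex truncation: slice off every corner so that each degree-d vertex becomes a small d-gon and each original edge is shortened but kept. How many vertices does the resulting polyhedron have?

36

The base solid has V = 8, E = 18, F = 12.
Truncation replaces each original edge-end by a new vertex, so V′ = 2E = 36.
Each original edge survives, and each old vertex of degree d contributes d new edges; summing degrees gives Σd = 2E, so E′ = E + 2E = 3E = 54.
Each original face survives and each original vertex becomes one new face: F′ = F + V = 20.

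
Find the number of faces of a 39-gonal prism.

A prism on an n-gon has two n-gon bases and n rectangular sides: V = 2·39 = 78, E = 3·39 = 117, F = 39 + 2 = 41.
Check: V − E + F = 78 − 117 + 41 = 2.

41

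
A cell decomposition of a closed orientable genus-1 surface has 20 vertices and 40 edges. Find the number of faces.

20

For a closed orientable surface of genus 1, χ = 2 − 2·1 = 0.
F = 0 − V + E = 0 − 20 + 40 = 20.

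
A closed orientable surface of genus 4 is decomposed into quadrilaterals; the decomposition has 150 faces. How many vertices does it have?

144

χ = 2 − 2·4 = -6, and every face is a square so 4F = 2E.
E = 4·150/2 = 300. Then V = -6 + E − F = -6 + 300 − 150 = 144.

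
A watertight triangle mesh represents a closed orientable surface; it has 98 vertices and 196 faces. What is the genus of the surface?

1

Every face is a triangle, so 2E = 3·196 = 588, giving E = 294.
χ = V − E + F = 98 − 294 + 196 = 0.
For a closed orientable surface χ = 2 − 2g, so g = (2 − (0))/2 = 1.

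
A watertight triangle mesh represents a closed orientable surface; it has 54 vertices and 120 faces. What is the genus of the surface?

Every face is a triangle, so 2E = 3·120 = 360, giving E = 180.
χ = V − E + F = 54 − 180 + 120 = -6.
For a closed orientable surface χ = 2 − 2g, so g = (2 − (-6))/2 = 4.

4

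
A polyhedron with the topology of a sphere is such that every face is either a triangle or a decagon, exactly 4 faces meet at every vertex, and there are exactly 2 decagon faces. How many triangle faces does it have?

20

Let x be the number of triangles; then F = 2 + x.
Edge–face incidences: 2E = 10·2 + 3·x = 20 + 3x.
Every vertex has degree 4, so 4V = 2E.
Euler: V − E + F = 2 ⇒ (2E)/4 − E + (2 + x) = 2.
Multiply by 8: 2·(2E) − 4·(2E) + 8·(2 + x) = 16, i.e. 16 + 8x − 2·(20 + 3x) = 16.
Collecting terms: 2x − 24 = 16, so 2x = 40, so x = 20.
Then 2E = 20 + 3·20 = 80, so E = 40, V = 2E/4 = 20, F = 2 + 20 = 22.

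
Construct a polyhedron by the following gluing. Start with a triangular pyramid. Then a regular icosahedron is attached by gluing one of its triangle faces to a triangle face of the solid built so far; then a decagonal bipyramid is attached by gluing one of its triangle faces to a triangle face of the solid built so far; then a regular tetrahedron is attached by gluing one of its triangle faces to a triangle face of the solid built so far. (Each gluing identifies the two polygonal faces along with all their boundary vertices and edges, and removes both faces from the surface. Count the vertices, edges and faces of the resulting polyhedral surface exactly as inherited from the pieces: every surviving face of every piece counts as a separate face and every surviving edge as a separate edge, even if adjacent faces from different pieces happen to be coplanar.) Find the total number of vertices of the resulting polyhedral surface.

A triangular pyramid: V=4, E=6, F=4.
Attach a regular icosahedron (V=12, E=30, F=20) along a 3-gon: merge 3 vertices and 3 edges, delete both glued faces → V=13, E=33, F=22.
Attach a decagonal bipyramid (V=12, E=30, F=20) along a 3-gon: merge 3 vertices and 3 edges, delete both glued faces → V=22, E=60, F=40.
Attach a regular tetrahedron (V=4, E=6, F=4) along a 3-gon: merge 3 vertices and 3 edges, delete both glued faces → V=23, E=63, F=42.
Check: V − E + F = 23 − 63 + 42 = 2.

23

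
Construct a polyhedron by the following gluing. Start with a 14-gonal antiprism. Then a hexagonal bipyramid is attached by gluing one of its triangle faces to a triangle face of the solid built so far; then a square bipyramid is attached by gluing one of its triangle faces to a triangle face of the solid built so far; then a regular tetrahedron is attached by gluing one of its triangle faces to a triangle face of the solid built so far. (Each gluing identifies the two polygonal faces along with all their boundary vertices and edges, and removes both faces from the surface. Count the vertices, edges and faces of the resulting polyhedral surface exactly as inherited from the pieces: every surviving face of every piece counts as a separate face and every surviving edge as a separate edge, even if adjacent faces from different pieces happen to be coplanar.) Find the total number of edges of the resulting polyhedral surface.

A 14-gonal antiprism: V=28, E=56, F=30.
Attach a hexagonal bipyramid (V=8, E=18, F=12) along a 3-gon: merge 3 vertices and 3 edges, delete both glued faces → V=33, E=71, F=40.
Attach a square bipyramid (V=6, E=12, F=8) along a 3-gon: merge 3 vertices and 3 edges, delete both glued faces → V=36, E=80, F=46.
Attach a regular tetrahedron (V=4, E=6, F=4) along a 3-gon: merge 3 vertices and 3 edges, delete both glued faces → V=37, E=83, F=48.
Check: V − E + F = 37 − 83 + 48 = 2.

83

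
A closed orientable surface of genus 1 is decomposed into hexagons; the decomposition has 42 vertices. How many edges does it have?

63

χ = 2 − 2·1 = 0, and every face is a hexagon so 6F = 2E.
V − E + F = 0 with E = 6F/2 gives 42 − (6/2 − 1)·F = 0, so F = 21 and E = 63.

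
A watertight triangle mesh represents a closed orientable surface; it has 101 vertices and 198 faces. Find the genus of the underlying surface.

0

Every face is a triangle, so 2E = 3·198 = 594, giving E = 297.
χ = V − E + F = 101 − 297 + 198 = 2.
For a closed orientable surface χ = 2 − 2g, so g = (2 − (2))/2 = 0.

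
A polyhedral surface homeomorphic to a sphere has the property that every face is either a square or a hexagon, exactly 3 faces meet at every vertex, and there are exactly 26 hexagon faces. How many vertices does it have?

Let x be the number of squares; then F = 26 + x.
Edge–face incidences: 2E = 6·26 + 4·x = 156 + 4x.
Every vertex has degree 3, so 3V = 2E.
Euler: V − E + F = 2 ⇒ (2E)/3 − E + (26 + x) = 2.
Multiply by 6: 2·(2E) − 3·(2E) + 6·(26 + x) = 12, i.e. 156 + 6x − (156 + 4x) = 12.
Collecting terms: 2x = 12, so x = 6.
Then 2E = 156 + 4·6 = 180, so E = 90, V = 2E/3 = 60, F = 26 + 6 = 32.

60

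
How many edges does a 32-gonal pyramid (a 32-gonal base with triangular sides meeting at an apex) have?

A pyramid on an n-gon base has one n-gon and n triangles: V = 32 + 1 = 33, E = 2·32 = 64, F = 32 + 1 = 33.

64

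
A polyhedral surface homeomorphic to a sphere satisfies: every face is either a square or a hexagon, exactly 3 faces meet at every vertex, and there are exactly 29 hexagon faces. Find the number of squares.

6

Let x be the number of squares; then F = 29 + x.
Edge–face incidences: 2E = 6·29 + 4·x = 174 + 4x.
Every vertex has degree 3, so 3V = 2E.
Euler: V − E + F = 2 ⇒ (2E)/3 − E + (29 + x) = 2.
Multiply by 6: 2·(2E) − 3·(2E) + 6·(29 + x) = 12, i.e. 174 + 6x − (174 + 4x) = 12.
Collecting terms: 2x = 12, so x = 6.
Then 2E = 174 + 4·6 = 198, so E = 99, V = 2E/3 = 66, F = 29 + 6 = 35.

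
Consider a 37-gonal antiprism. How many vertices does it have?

74

An antiprism on an n-gon has two n-gon caps and 2n triangles: V = 2·37 = 74, E = 4·37 = 148, F = 2·37 + 2 = 76.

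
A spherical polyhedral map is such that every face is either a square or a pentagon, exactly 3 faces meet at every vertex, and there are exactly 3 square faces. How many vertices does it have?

Let x be the number of pentagons; then F = 3 + x.
Edge–face incidences: 2E = 4·3 + 5·x = 12 + 5x.
Every vertex has degree 3, so 3V = 2E.
Euler: V − E + F = 2 ⇒ (2E)/3 − E + (3 + x) = 2.
Multiply by 6: 2·(2E) − 3·(2E) + 6·(3 + x) = 12, i.e. 18 + 6x − (12 + 5x) = 12.
Collecting terms: x + 6 = 12, so x = 6.
Then 2E = 12 + 5·6 = 42, so E = 21, V = 2E/3 = 14, F = 3 + 6 = 9.

14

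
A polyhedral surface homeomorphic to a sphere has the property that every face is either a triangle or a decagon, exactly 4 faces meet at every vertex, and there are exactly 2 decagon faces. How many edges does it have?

Let x be the number of triangles; then F = 2 + x.
Edge–face incidences: 2E = 10·2 + 3·x = 20 + 3x.
Every vertex has degree 4, so 4V = 2E.
Euler: V − E + F = 2 ⇒ (2E)/4 − E + (2 + x) = 2.
Multiply by 8: 2·(2E) − 4·(2E) + 8·(2 + x) = 16, i.e. 16 + 8x − 2·(20 + 3x) = 16.
Collecting terms: 2x − 24 = 16, so 2x = 40, so x = 20.
Then 2E = 20 + 3·20 = 80, so E = 40, V = 2E/4 = 20, F = 2 + 20 = 22.

40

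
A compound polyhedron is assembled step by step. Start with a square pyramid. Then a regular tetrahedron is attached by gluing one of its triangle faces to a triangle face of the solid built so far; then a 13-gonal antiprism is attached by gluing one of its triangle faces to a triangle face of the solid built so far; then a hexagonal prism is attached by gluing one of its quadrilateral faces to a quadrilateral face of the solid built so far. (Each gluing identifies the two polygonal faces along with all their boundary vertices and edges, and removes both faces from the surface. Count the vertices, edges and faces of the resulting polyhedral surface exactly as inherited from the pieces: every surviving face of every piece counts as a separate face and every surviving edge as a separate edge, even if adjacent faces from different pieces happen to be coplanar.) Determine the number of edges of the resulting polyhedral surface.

74

A square pyramid: V=5, E=8, F=5.
Attach a regular tetrahedron (V=4, E=6, F=4) along a 3-gon: merge 3 vertices and 3 edges, delete both glued faces → V=6, E=11, F=7.
Attach a 13-gonal antiprism (V=26, E=52, F=28) along a 3-gon: merge 3 vertices and 3 edges, delete both glued faces → V=29, E=60, F=33.
Attach a hexagonal prism (V=12, E=18, F=8) along a 4-gon: merge 4 vertices and 4 edges, delete both glued faces → V=37, E=74, F=39.
Check: V − E + F = 37 − 74 + 39 = 2.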